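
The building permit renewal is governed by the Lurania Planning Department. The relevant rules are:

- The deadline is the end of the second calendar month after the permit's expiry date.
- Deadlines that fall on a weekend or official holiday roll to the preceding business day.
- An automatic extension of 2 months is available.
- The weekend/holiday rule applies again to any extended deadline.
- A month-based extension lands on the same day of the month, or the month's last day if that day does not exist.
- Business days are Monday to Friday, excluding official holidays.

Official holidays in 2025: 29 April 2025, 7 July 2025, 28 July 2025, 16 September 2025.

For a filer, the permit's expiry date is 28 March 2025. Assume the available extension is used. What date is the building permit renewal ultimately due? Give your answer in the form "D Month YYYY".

30 July 2025

The second month after 28 March 2025 is May 2025, whose last day is 31 May 2025.
31 May 2025 is a Saturday, so it moves to the preceding business day, 30 May 2025 (Friday).
Add 2 months to 30 May 2025: 30 July 2025.
30 July 2025 (Wednesday) is already a business day.
Final deadline: 30 July 2025.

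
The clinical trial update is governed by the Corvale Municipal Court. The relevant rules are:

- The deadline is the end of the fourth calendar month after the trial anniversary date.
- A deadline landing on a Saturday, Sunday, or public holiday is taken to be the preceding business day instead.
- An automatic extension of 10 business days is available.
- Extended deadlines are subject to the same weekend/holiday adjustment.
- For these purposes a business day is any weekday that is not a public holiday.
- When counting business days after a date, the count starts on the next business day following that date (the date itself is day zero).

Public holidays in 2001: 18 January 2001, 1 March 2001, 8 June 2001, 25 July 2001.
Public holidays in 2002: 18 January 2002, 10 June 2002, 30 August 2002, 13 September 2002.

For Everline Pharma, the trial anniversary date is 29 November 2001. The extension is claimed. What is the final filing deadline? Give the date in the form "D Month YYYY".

4 months after 29 November 2001 is March 2002; that month ends on 31 March 2002.
31 March 2002 falls on a Sunday. Rolling to the preceding business day gives 29 March 2002, a Friday.
Applying the 10-business-day extension: 10 business days after 29 March 2002 is 12 April 2002.
12 April 2002 falls on a Friday, which is a business day, so no adjustment is needed.
Final deadline: 12 April 2002.

12 April 2002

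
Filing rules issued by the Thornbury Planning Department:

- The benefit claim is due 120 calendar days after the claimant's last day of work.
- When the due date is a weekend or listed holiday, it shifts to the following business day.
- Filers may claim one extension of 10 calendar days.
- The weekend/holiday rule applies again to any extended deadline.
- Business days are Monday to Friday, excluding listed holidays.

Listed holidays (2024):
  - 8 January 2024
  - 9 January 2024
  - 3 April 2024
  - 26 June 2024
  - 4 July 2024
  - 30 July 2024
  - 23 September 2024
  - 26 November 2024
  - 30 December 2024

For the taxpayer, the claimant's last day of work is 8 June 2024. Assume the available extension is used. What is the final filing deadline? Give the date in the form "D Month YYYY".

Trigger date 8 June 2024 + 120 calendar days = 6 October 2024.
Because 6 October 2024 is a Sunday, the deadline becomes 7 October 2024 (Monday).
Applying the 10-calendar-day extension: 7 October 2024 + 10 days = 17 October 2024.
Since 17 October 2024 is a Thursday and not a holiday, the date is unchanged.
Deadline: 17 October 2024.

17 October 2024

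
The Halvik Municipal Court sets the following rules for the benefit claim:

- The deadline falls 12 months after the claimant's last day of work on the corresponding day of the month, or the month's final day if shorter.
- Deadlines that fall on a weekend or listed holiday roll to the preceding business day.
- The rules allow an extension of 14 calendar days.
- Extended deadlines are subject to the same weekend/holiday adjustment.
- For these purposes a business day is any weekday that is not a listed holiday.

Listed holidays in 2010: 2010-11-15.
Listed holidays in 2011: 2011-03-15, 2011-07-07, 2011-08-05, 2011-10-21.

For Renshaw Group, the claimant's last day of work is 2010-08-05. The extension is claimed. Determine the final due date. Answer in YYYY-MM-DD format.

2011-08-18

Moving 12 months forward from 2010-08-05 on the corresponding day gives 2011-08-05.
2011-08-05 is a listed holiday; the preceding business day is 2011-08-04 (Thursday).
With the 14-day extension, 2011-08-04 becomes 2011-08-18.
2011-08-18 is a Thursday and not a listed holiday, so it stands.
So the filing is due 2011-08-18.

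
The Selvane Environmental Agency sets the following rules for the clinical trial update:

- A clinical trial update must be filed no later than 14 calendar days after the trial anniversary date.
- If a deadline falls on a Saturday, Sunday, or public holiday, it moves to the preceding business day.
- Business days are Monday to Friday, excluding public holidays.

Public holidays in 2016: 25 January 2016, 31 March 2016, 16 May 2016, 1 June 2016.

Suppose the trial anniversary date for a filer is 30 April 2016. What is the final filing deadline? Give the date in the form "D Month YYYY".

From 30 April 2016, 14 calendar days later is 14 May 2016.
14 May 2016 falls on a Saturday. Rolling to the preceding business day gives 13 May 2016, a Friday.
The final due date is 13 May 2016.

13 May 2016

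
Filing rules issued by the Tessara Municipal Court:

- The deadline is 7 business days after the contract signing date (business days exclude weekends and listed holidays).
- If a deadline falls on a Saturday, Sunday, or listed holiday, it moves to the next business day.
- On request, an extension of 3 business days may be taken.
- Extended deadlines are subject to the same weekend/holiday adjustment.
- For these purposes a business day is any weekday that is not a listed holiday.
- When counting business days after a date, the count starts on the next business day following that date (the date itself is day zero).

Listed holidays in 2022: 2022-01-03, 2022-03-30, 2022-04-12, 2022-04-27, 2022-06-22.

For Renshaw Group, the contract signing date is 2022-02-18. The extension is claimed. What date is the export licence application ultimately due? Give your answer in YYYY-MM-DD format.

Counting 7 business days after 2022-02-18 (skipping weekends and listed holidays) reaches 2022-03-01.
Since 2022-03-01 is a Tuesday and not a holiday, the date is unchanged.
Applying the 3-business-day extension: 3 business days after 2022-03-01 is 2022-03-04.
2022-03-04 falls on a Friday, which is a business day, so no adjustment is needed.
The final due date is 2022-03-04.

2022-03-04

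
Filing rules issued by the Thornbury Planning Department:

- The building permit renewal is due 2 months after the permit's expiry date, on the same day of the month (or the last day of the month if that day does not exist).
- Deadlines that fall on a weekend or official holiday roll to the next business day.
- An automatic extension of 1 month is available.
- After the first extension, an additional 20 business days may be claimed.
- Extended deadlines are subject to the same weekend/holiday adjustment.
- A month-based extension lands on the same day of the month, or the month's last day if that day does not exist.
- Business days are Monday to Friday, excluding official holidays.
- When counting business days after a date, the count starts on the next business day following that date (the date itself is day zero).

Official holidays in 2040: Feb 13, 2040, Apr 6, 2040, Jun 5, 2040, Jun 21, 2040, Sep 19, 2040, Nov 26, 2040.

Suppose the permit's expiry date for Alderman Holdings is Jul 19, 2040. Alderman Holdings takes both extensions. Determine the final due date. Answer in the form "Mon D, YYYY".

2 months from Jul 19, 2040 is Sep 19, 2040.
Sep 19, 2040 falls on a listed holiday. Rolling to the next business day gives Sep 20, 2040, a Thursday.
Applying the 1 month extension: 1 month after Sep 20, 2040 is Oct 20, 2040.
Because Oct 20, 2040 is a Saturday, the deadline becomes Oct 22, 2040 (Monday).
Counting 20 further business days from Oct 22, 2040 reaches Nov 19, 2040.
Nov 19, 2040 (Monday) is already a business day.
So the filing is due Nov 19, 2040.

Nov 19, 2040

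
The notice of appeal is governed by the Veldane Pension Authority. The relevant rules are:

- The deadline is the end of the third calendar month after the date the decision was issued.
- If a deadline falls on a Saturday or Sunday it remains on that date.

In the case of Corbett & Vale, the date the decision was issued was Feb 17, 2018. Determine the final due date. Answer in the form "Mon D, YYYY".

May 31, 2018

3 months after Feb 17, 2018 is May 2018; that month ends on May 31, 2018.
No adjustment is made for weekends or holidays, so May 31, 2018 stands.
Deadline: May 31, 2018.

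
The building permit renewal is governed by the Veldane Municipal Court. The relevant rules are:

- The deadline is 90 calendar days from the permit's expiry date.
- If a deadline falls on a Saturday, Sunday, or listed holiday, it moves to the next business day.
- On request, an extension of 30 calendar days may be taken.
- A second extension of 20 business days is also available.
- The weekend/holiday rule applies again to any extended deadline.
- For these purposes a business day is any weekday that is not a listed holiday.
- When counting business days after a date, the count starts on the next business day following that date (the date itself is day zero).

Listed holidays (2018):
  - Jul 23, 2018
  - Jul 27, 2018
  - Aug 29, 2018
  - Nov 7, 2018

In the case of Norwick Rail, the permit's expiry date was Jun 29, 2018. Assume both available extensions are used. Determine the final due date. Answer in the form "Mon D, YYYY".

Nov 27, 2018

Trigger date Jun 29, 2018 + 90 calendar days = Sep 27, 2018.
Sep 27, 2018 is a Thursday and not a listed holiday, so it stands.
Applying the 30-calendar-day extension: Sep 27, 2018 + 30 days = Oct 27, 2018.
Oct 27, 2018 is a Saturday, so it moves to the next business day, Oct 29, 2018 (Monday).
Counting 20 further business days from Oct 29, 2018 reaches Nov 27, 2018.
Nov 27, 2018 falls on a Tuesday, which is a business day, so no adjustment is needed.
The final due date is Nov 27, 2018.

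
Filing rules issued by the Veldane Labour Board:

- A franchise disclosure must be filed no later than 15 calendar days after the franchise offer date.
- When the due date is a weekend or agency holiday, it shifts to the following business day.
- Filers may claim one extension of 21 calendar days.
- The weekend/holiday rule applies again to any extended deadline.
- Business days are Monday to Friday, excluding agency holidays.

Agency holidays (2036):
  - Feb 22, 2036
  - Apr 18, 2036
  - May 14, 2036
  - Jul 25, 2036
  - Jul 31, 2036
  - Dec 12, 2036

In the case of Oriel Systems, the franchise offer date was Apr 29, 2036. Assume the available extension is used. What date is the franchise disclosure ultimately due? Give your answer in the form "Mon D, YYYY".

Adding 15 calendar days to Apr 29, 2036 gives May 14, 2036.
May 14, 2036 falls on a listed holiday. Rolling to the next business day gives May 15, 2036, a Thursday.
The 21-calendar-day extension moves the deadline from May 15, 2036 to Jun 5, 2036.
Jun 5, 2036 is a Thursday and not a listed holiday, so it stands.
Deadline: Jun 5, 2036.

Jun 5, 2036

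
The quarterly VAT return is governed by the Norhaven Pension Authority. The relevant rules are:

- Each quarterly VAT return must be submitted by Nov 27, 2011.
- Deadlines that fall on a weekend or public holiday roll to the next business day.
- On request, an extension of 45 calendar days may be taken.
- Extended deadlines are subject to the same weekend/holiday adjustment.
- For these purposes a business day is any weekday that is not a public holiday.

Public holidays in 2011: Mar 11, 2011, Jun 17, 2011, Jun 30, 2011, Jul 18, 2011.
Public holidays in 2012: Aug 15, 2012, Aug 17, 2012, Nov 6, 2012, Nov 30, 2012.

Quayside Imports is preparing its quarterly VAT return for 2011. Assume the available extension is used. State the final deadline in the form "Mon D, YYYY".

The statutory due date is Nov 27, 2011.
Nov 27, 2011 falls on a Sunday. Rolling to the next business day gives Nov 28, 2011, a Monday.
Add the 45 calendar-day extension to Nov 28, 2011: Jan 12, 2012.
Jan 12, 2012 falls on a Thursday, which is a business day, so no adjustment is needed.
So the filing is due Jan 12, 2012.

Jan 12, 2012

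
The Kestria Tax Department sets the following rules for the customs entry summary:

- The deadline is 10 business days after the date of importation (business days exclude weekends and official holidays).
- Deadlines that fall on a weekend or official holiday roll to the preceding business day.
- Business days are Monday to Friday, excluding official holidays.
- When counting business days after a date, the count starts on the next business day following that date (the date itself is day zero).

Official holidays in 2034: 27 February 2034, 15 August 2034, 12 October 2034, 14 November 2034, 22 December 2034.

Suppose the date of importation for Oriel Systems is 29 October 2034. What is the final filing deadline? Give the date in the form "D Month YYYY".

Starting the day after 29 October 2034 and counting 10 business days lands on 10 November 2034.
10 November 2034 is a Friday and not a listed holiday, so it stands.
So the filing is due 10 November 2034.

10 November 2034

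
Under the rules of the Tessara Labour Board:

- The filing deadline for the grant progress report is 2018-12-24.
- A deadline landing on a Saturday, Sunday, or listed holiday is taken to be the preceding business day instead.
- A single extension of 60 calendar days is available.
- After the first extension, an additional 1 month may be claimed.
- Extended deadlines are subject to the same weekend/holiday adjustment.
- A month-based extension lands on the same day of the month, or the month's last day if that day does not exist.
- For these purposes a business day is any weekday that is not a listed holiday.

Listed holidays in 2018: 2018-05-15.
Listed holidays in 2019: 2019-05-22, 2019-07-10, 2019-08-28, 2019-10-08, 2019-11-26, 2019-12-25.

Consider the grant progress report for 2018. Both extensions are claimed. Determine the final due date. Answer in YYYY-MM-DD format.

The statutory due date is 2018-12-24.
2018-12-24 is a Monday and not a listed holiday, so it stands.
With the 60-day extension, 2018-12-24 becomes 2019-02-22.
2019-02-22 (Friday) is already a business day.
Applying the 1 month extension: 1 month after 2019-02-22 is 2019-03-22.
Since 2019-03-22 is a Friday and not a holiday, the date is unchanged.
Final deadline: 2019-03-22.

2019-03-22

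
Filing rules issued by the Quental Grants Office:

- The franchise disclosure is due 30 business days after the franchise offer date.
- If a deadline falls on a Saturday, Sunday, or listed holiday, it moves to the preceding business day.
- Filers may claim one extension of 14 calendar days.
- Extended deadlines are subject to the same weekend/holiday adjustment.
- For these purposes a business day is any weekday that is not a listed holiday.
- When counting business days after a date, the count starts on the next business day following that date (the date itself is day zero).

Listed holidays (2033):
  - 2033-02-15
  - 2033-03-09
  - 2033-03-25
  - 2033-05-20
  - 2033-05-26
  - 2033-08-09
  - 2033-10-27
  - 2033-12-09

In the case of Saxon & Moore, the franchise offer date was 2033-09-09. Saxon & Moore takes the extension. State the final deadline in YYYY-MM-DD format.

Counting 30 business days after 2033-09-09 (skipping weekends and listed holidays) reaches 2033-10-21.
2033-10-21 falls on a Friday, which is a business day, so no adjustment is needed.
With the 14-day extension, 2033-10-21 becomes 2033-11-04.
2033-11-04 (Friday) is already a business day.
So the filing is due 2033-11-04.

2033-11-04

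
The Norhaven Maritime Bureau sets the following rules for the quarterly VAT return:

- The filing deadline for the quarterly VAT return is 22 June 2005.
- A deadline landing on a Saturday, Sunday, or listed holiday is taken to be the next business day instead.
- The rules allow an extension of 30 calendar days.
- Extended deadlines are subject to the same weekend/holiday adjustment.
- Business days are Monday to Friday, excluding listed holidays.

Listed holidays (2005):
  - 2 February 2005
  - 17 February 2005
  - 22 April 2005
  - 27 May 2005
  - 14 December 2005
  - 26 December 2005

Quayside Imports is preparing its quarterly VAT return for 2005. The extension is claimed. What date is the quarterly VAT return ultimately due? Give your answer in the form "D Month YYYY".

Start from the fixed due date, 22 June 2005.
22 June 2005 is a Wednesday and not a listed holiday, so it stands.
With the 30-day extension, 22 June 2005 becomes 22 July 2005.
22 July 2005 falls on a Friday, which is a business day, so no adjustment is needed.
Deadline: 22 July 2005.

22 July 2005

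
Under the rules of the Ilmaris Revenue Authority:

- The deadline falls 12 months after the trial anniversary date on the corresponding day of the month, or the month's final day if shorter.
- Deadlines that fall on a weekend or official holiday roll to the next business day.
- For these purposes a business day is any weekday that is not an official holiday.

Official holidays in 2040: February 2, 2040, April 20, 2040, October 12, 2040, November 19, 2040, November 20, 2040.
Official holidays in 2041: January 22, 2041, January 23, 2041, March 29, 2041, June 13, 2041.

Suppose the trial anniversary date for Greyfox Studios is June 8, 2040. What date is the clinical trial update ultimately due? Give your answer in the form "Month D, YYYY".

Moving 12 months forward from June 8, 2040 on the corresponding day gives June 8, 2041.
June 8, 2041 falls on a Saturday. Rolling to the next business day gives June 10, 2041, a Monday.
So the filing is due June 10, 2041.

June 10, 2041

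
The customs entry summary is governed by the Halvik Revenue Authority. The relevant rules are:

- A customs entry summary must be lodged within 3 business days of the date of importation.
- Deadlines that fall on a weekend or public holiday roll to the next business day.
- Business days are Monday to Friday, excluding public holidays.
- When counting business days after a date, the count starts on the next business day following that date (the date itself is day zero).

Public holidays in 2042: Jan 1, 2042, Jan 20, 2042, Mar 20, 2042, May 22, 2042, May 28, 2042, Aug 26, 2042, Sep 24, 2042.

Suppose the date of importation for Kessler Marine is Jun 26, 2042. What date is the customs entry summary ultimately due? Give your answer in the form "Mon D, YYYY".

3 business days after Jun 26, 2042, excluding weekends and holidays, is Jul 1, 2042.
Jul 1, 2042 is a Tuesday and not a listed holiday, so it stands.
So the filing is due Jul 1, 2042.

Jul 1, 2042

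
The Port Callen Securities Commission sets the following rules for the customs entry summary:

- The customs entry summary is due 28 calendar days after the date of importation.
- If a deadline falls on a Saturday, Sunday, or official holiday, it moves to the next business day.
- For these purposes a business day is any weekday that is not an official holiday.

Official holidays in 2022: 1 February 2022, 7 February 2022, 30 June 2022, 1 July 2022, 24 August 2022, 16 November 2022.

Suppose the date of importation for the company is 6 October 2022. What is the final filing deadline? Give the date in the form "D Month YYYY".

Trigger date 6 October 2022 + 28 calendar days = 3 November 2022.
3 November 2022 is a Thursday and not a listed holiday, so it stands.
Deadline: 3 November 2022.

3 November 2022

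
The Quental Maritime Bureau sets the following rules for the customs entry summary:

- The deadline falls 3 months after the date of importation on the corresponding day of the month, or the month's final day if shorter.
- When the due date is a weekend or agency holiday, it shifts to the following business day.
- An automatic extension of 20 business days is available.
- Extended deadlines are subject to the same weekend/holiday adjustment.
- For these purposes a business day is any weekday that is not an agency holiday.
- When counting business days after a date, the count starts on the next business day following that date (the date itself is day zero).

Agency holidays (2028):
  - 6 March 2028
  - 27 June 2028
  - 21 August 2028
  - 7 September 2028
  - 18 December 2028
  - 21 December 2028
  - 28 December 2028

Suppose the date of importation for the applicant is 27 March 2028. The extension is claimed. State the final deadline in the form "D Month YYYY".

Moving 3 months forward from 27 March 2028 on the corresponding day gives 27 June 2028.
Because 27 June 2028 is a listed holiday, the deadline becomes 28 June 2028 (Wednesday).
Counting 20 further business days from 28 June 2028 reaches 26 July 2028.
Since 26 July 2028 is a Wednesday and not a holiday, the date is unchanged.
Final deadline: 26 July 2028.

26 July 2028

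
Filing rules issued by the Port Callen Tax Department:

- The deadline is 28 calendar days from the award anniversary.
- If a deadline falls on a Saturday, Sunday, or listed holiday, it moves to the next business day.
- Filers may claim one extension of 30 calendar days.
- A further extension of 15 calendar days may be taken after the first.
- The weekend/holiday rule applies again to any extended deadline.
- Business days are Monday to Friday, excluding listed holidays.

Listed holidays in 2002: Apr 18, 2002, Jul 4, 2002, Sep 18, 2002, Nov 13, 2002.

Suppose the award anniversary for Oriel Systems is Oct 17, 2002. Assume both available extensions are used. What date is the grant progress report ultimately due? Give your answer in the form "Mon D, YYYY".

Dec 31, 2002

28 calendar days after Oct 17, 2002 is Nov 14, 2002.
Nov 14, 2002 (Thursday) is already a business day.
Add the 30 calendar-day extension to Nov 14, 2002: Dec 14, 2002.
Dec 14, 2002 is a Saturday; the next business day is Dec 16, 2002 (Monday).
The 15-calendar-day extension moves the deadline from Dec 16, 2002 to Dec 31, 2002.
Since Dec 31, 2002 is a Tuesday and not a holiday, the date is unchanged.
The final due date is Dec 31, 2002.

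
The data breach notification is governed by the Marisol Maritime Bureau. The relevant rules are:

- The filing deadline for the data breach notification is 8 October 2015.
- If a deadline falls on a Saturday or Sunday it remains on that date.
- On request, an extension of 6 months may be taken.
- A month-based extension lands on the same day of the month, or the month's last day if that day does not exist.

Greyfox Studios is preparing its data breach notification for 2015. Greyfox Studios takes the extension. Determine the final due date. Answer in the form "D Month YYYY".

8 April 2016

The stated deadline is 8 October 2015.
8 October 2015 is a Thursday; no weekend or holiday adjustment applies.
Applying the 6 months extension: 6 months after 8 October 2015 is 8 April 2016.
8 April 2016 falls on a Friday. The rules make no weekend/holiday allowance, so it remains 8 April 2016.
So the filing is due 8 April 2016.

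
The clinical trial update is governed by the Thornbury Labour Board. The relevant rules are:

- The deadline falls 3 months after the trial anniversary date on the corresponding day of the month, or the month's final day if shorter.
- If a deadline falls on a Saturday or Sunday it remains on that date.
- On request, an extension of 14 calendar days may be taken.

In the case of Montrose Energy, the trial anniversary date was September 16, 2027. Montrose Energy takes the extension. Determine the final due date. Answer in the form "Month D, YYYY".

December 30, 2027

3 months from September 16, 2027 is December 16, 2027.
No adjustment is made for weekends or holidays, so December 16, 2027 stands.
Applying the 14-calendar-day extension: December 16, 2027 + 14 days = December 30, 2027.
December 30, 2027 falls on a Thursday. The rules make no weekend/holiday allowance, so it remains December 30, 2027.
Deadline: December 30, 2027.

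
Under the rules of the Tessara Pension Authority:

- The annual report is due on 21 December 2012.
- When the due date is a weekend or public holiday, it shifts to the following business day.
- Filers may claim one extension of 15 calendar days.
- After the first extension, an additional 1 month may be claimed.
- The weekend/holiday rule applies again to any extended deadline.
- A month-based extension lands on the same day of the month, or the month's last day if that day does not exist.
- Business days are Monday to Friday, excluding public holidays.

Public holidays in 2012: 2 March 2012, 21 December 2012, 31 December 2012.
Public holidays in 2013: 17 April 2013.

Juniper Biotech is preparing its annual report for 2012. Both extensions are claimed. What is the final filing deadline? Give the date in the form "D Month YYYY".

The stated deadline is 21 December 2012.
Because 21 December 2012 is a listed holiday, the deadline becomes 24 December 2012 (Monday).
Applying the 15-calendar-day extension: 24 December 2012 + 15 days = 8 January 2013.
8 January 2013 (Tuesday) is already a business day.
Applying the 1 month extension: 1 month after 8 January 2013 is 8 February 2013.
8 February 2013 (Friday) is already a business day.
Final deadline: 8 February 2013.

8 February 2013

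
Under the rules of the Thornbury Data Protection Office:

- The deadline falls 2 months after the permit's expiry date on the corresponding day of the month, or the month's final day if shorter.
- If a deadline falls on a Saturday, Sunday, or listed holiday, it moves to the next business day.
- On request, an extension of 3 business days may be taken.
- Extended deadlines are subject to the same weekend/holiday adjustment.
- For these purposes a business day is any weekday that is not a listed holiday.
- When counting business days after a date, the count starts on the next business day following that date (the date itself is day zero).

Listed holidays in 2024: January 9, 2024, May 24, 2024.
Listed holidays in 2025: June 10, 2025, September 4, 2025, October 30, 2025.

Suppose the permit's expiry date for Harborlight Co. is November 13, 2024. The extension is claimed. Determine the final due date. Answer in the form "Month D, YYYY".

2 months after November 13, 2024, on the same day of the month, is January 13, 2025.
January 13, 2025 (Monday) is already a business day.
Applying the 3-business-day extension: 3 business days after January 13, 2025 is January 16, 2025.
January 16, 2025 (Thursday) is already a business day.
The final due date is January 16, 2025.

January 16, 2025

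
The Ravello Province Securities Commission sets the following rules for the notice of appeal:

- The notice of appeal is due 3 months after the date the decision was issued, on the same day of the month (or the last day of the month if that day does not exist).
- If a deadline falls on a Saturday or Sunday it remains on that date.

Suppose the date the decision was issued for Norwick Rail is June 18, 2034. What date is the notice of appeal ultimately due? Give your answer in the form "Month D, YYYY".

3 months from June 18, 2034 is September 18, 2034.
September 18, 2034 falls on a Monday. The rules make no weekend/holiday allowance, so it remains September 18, 2034.
Final deadline: September 18, 2034.

September 18, 2034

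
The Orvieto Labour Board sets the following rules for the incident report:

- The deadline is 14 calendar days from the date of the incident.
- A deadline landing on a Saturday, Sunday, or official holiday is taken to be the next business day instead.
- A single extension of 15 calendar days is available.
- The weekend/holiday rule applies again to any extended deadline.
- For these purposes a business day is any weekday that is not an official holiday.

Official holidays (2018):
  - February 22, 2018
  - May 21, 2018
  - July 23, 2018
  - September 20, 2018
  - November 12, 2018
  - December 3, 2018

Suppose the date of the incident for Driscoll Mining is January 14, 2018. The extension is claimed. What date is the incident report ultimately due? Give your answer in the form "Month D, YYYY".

Adding 14 calendar days to January 14, 2018 gives January 28, 2018.
January 28, 2018 is a Sunday, so it moves to the next business day, January 29, 2018 (Monday).
Applying the 15-calendar-day extension: January 29, 2018 + 15 days = February 13, 2018.
February 13, 2018 falls on a Tuesday, which is a business day, so no adjustment is needed.
Deadline: February 13, 2018.

February 13, 2018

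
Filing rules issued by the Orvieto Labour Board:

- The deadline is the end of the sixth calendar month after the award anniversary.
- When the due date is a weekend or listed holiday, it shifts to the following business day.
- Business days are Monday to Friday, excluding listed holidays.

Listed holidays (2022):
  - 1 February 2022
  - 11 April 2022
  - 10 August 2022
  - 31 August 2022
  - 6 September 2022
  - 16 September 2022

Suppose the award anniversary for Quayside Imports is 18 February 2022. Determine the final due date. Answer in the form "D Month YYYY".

6 months after 18 February 2022 falls in August 2022; the last day of that month is 31 August 2022.
31 August 2022 falls on a listed holiday. Rolling to the next business day gives 1 September 2022, a Thursday.
Deadline: 1 September 2022.

1 September 2022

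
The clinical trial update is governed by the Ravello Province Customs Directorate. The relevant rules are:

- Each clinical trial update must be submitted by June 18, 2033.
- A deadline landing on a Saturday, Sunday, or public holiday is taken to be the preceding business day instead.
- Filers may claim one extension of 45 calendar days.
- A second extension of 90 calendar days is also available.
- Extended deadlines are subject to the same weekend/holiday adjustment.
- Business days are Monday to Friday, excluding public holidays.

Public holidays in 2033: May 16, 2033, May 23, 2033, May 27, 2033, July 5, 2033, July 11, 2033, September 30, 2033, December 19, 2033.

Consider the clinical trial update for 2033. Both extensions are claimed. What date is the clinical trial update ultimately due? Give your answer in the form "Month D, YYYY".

October 28, 2033

The stated deadline is June 18, 2033.
June 18, 2033 is a Saturday, so it moves to the preceding business day, June 17, 2033 (Friday).
Add the 45 calendar-day extension to June 17, 2033: August 1, 2033.
August 1, 2033 (Monday) is already a business day.
The 90-calendar-day extension moves the deadline from August 1, 2033 to October 30, 2033.
October 30, 2033 falls on a Sunday. Rolling to the preceding business day gives October 28, 2033, a Friday.
Final deadline: October 28, 2033.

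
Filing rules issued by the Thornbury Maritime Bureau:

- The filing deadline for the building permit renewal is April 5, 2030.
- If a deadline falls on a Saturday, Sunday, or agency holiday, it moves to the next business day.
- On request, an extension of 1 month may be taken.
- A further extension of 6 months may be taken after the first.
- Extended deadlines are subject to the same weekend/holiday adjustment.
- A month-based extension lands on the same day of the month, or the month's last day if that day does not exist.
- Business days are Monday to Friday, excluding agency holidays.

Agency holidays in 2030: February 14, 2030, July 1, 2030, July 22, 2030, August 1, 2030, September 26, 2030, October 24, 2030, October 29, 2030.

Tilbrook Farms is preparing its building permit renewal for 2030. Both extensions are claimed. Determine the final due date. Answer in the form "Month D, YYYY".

Start from the fixed due date, April 5, 2030.
April 5, 2030 is a Friday and not a listed holiday, so it stands.
Applying the 1 month extension: 1 month after April 5, 2030 is May 5, 2030.
May 5, 2030 is a Sunday, so it moves to the next business day, May 6, 2030 (Monday).
The 6 months extension carries May 6, 2030 to November 6, 2030.
November 6, 2030 falls on a Wednesday, which is a business day, so no adjustment is needed.
The final due date is November 6, 2030.

November 6, 2030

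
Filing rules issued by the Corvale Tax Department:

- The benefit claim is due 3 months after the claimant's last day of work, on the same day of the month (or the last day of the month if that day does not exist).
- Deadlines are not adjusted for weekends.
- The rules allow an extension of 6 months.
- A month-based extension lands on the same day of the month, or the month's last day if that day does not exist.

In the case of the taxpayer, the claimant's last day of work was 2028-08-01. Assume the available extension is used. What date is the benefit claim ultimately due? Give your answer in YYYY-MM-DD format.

2029-05-01

Moving 3 months forward from 2028-08-01 on the corresponding day gives 2028-11-01.
2028-11-01 is a Wednesday; no weekend or holiday adjustment applies.
The 6 months extension carries 2028-11-01 to 2029-05-01.
2029-05-01 falls on a Tuesday. The rules make no weekend/holiday allowance, so it remains 2029-05-01.
Final deadline: 2029-05-01.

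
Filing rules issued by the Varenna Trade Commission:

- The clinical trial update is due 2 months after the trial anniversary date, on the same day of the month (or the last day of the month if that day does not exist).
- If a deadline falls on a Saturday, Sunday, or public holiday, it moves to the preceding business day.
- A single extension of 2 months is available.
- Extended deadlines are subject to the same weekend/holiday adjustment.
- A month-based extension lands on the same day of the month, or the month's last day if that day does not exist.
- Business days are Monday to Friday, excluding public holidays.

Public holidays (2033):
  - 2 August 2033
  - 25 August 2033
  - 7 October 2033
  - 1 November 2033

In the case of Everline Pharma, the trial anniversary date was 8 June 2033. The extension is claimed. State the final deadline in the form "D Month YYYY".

Moving 2 months forward from 8 June 2033 on the corresponding day gives 8 August 2033.
Since 8 August 2033 is a Monday and not a holiday, the date is unchanged.
The 2 months extension carries 8 August 2033 to 8 October 2033.
8 October 2033 falls on a Saturday. Rolling to the preceding business day gives 6 October 2033, a Thursday.
So the filing is due 6 October 2033.

6 October 2033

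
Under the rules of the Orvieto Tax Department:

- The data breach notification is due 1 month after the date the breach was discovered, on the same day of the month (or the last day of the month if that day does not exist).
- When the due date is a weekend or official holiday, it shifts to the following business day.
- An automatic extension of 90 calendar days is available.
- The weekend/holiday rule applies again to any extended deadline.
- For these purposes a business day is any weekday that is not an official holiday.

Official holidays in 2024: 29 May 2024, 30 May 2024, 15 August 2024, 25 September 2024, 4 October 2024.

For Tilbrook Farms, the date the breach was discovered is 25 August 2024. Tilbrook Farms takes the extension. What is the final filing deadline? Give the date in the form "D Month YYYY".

1 month after 25 August 2024, on the same day of the month, is 25 September 2024.
25 September 2024 is a listed holiday; the next business day is 26 September 2024 (Thursday).
The 90-calendar-day extension moves the deadline from 26 September 2024 to 25 December 2024.
Since 25 December 2024 is a Wednesday and not a holiday, the date is unchanged.
Deadline: 25 December 2024.

25 December 2024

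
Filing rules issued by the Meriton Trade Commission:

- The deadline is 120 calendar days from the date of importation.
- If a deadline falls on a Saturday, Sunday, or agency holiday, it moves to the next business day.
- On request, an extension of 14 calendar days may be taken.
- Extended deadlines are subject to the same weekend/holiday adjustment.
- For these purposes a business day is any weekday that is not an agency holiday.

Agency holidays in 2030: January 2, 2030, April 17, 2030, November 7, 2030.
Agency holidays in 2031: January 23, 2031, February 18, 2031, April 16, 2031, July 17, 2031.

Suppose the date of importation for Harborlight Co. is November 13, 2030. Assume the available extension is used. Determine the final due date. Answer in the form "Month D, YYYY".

March 27, 2031

120 calendar days after November 13, 2030 is March 13, 2031.
March 13, 2031 falls on a Thursday, which is a business day, so no adjustment is needed.
Applying the 14-calendar-day extension: March 13, 2031 + 14 days = March 27, 2031.
March 27, 2031 is a Thursday and not a listed holiday, so it stands.
Deadline: March 27, 2031.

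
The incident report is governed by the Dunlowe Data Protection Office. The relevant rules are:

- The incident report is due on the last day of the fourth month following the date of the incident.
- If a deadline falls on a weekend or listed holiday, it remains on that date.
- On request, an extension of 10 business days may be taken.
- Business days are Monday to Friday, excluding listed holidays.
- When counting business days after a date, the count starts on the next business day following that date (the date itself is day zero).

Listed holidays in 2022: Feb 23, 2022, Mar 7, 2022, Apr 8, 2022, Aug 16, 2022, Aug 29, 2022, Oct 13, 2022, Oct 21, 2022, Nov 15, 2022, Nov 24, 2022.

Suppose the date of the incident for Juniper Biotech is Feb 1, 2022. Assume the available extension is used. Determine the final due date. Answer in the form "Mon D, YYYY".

Jul 14, 2022

The fourth month after Feb 1, 2022 is June 2022, whose last day is Jun 30, 2022.
No adjustment is made for weekends or holidays, so Jun 30, 2022 stands.
Counting 10 further business days from Jun 30, 2022 reaches Jul 14, 2022.
No adjustment is made for weekends or holidays, so Jul 14, 2022 stands.
Deadline: Jul 14, 2022.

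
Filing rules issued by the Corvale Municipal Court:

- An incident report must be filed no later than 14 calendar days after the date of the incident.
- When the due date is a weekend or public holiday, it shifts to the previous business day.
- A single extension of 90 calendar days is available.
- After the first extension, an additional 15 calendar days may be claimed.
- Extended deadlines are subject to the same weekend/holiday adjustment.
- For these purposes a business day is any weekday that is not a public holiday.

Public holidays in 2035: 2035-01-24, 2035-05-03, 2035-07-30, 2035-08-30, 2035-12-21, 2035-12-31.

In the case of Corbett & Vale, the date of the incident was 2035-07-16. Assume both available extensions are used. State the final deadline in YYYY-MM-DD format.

2035-11-09

From 2035-07-16, 14 calendar days later is 2035-07-30.
2035-07-30 falls on a listed holiday. Rolling to the preceding business day gives 2035-07-27, a Friday.
With the 90-day extension, 2035-07-27 becomes 2035-10-25.
2035-10-25 falls on a Thursday, which is a business day, so no adjustment is needed.
Add the 15 calendar-day extension to 2035-10-25: 2035-11-09.
2035-11-09 is a Friday and not a listed holiday, so it stands.
So the filing is due 2035-11-09.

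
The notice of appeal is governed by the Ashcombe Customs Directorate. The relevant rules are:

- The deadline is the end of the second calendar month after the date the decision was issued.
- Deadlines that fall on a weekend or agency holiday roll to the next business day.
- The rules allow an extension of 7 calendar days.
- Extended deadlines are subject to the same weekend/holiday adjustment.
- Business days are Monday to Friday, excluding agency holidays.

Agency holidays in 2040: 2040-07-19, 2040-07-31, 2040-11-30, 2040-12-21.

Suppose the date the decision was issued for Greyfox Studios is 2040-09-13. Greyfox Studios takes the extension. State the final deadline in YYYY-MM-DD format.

2 months after 2040-09-13 falls in November 2040; the last day of that month is 2040-11-30.
Because 2040-11-30 is a listed holiday, the deadline becomes 2040-12-03 (Monday).
Add the 7 calendar-day extension to 2040-12-03: 2040-12-10.
Since 2040-12-10 is a Monday and not a holiday, the date is unchanged.
Deadline: 2040-12-10.

2040-12-10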